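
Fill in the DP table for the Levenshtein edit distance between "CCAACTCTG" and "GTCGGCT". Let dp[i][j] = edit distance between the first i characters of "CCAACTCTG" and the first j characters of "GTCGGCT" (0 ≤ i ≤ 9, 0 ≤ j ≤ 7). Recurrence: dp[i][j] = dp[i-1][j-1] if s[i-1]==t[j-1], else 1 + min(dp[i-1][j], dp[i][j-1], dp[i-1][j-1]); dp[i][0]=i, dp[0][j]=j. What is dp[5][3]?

   ''  G  T  C  G  G  C  T
''  0  1  2  3  4  5  6  7
 C  1  1  2  2  3  4  5  6
 C  2  2  2  2  3  4  4  5
 A  3  3  3  3  3  4  5  5
 A  4  4  4  4  4  4  5  6
 C  5  5  5  4  5  5  4  5
 T  6  6  5  5  5  6  5  4
 C  7  7  6  5  6  6  6  5
 T  8  8  7  6  6  7  7  6
 G  9  8  8  7  6  6  7  7

4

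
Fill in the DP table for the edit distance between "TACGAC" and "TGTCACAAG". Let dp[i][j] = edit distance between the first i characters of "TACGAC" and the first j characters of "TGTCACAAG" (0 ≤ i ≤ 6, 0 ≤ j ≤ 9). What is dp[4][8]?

5

   ''  T  G  T  C  A  C  A  A  G
''  0  1  2  3  4  5  6  7  8  9
 T  1  0  1  2  3  4  5  6  7  8
 A  2  1  1  2  3  3  4  5  6  7
 C  3  2  2  2  2  3  3  4  5  6
 G  4  3  2  3  3  3  4  4  5  5
 A  5  4  3  3  4  3  4  4  4  5
 C  6  5  4  4  3  4  3  4  5  5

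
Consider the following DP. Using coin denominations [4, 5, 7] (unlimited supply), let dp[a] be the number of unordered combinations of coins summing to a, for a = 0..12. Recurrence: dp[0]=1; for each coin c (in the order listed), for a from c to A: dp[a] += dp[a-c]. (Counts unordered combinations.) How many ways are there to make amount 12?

after  coin     0     1     2     3     4     5     6     7     8     9    10    11    12
          4     1     0     0     0     1     0     0     0     1     0     0     0     1
          5     1     0     0     0     1     1     0     0     1     1     1     0     1
          7     1     0     0     0     1     1     0     1     1     1     1     1     2

2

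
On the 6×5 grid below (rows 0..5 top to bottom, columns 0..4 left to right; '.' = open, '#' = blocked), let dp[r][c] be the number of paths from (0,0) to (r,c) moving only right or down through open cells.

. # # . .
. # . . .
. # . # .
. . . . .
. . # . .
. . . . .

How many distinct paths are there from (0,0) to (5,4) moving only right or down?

r\c   0   1   2   3   4
  0   1   0   0   0   0
  1   1   0   0   0   0
  2   1   0   0   0   0
  3   1   1   1   1   1
  4   1   2   0   1   2
  5   1   3   3   4   6

6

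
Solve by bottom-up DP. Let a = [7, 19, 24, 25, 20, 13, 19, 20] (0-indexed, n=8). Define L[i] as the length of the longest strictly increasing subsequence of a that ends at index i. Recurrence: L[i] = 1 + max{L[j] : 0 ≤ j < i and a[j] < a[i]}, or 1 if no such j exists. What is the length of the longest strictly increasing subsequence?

4

   i    0    1    2    3    4    5    6    7
a[i]    7   19   24   25   20   13   19   20
L[i]    1    2    3    4    3    2    3    4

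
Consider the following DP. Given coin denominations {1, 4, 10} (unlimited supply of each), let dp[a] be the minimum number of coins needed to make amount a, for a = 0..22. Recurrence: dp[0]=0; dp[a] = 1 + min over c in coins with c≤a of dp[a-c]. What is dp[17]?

 a  0  1  2  3  4  5  6  7  8  9 10 11 12 13 14 15 16 17 18 19 20 21 22
dp  0  1  2  3  1  2  3  4  2  3  1  2  3  4  2  3  4  5  3  4  2  3  4

5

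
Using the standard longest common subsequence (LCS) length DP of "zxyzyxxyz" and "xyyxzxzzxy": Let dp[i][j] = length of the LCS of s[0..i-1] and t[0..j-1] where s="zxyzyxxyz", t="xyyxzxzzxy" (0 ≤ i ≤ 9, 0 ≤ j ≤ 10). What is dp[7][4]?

   ''  x  y  y  x  z  x  z  z  x  y
''  0  0  0  0  0  0  0  0  0  0  0
 z  0  0  0  0  0  1  1  1  1  1  1
 x  0  1  1  1  1  1  2  2  2  2  2
 y  0  1  2  2  2  2  2  2  2  2  3
 z  0  1  2  2  2  3  3  3  3  3  3
 y  0  1  2  3  3  3  3  3  3  3  4
 x  0  1  2  3  4  4  4  4  4  4  4
 x  0  1  2  3  4  4  5  5  5  5  5
 y  0  1  2  3  4  4  5  5  5  5  6
 z  0  1  2  3  4  5  5  6  6  6  6

4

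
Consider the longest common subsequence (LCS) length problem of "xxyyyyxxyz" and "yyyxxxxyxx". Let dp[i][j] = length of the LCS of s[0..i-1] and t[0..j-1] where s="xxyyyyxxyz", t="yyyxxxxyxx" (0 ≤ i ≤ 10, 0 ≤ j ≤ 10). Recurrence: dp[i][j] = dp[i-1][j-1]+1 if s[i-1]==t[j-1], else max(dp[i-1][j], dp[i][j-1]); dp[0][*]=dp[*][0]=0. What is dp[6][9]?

4

   ''  y  y  y  x  x  x  x  y  x  x
''  0  0  0  0  0  0  0  0  0  0  0
 x  0  0  0  0  1  1  1  1  1  1  1
 x  0  0  0  0  1  2  2  2  2  2  2
 y  0  1  1  1  1  2  2  2  3  3  3
 y  0  1  2  2  2  2  2  2  3  3  3
 y  0  1  2  3  3  3  3  3  3  3  3
 y  0  1  2  3  3  3  3  3  4  4  4
 x  0  1  2  3  4  4  4  4  4  5  5
 x  0  1  2  3  4  5  5  5  5  5  6
 y  0  1  2  3  4  5  5  5  6  6  6
 z  0  1  2  3  4  5  5  5  6  6  6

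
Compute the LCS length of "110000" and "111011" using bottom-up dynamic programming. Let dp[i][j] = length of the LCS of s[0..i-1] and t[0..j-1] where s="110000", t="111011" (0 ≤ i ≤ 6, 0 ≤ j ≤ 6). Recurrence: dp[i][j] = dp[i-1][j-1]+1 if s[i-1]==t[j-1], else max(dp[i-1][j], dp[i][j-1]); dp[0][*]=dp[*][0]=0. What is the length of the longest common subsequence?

   ''  1  1  1  0  1  1
''  0  0  0  0  0  0  0
 1  0  1  1  1  1  1  1
 1  0  1  2  2  2  2  2
 0  0  1  2  2  3  3  3
 0  0  1  2  2  3  3  3
 0  0  1  2  2  3  3  3
 0  0  1  2  2  3  3  3

3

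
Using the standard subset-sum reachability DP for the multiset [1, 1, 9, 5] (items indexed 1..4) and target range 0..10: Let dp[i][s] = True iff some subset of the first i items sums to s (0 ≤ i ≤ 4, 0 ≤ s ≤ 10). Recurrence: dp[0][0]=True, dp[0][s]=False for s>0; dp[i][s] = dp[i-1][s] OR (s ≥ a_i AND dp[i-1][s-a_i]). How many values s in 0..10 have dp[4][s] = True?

8

i\s   0   1   2   3   4   5   6   7   8   9  10
  0   T   F   F   F   F   F   F   F   F   F   F
  1   T   T   F   F   F   F   F   F   F   F   F
  2   T   T   T   F   F   F   F   F   F   F   F
  3   T   T   T   F   F   F   F   F   F   T   T
  4   T   T   T   F   F   T   T   T   F   T   T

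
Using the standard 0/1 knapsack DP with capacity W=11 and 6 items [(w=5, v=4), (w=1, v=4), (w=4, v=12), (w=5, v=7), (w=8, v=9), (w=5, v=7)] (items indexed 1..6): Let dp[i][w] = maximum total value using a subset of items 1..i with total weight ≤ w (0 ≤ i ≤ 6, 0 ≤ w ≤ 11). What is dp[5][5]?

i\w   0   1   2   3   4   5   6   7   8   9  10  11
  0   0   0   0   0   0   0   0   0   0   0   0   0
  1   0   0   0   0   0   4   4   4   4   4   4   4
  2   0   4   4   4   4   4   8   8   8   8   8   8
  3   0   4   4   4  12  16  16  16  16  16  20  20
  4   0   4   4   4  12  16  16  16  16  19  23  23
  5   0   4   4   4  12  16  16  16  16  19  23  23
  6   0   4   4   4  12  16  16  16  16  19  23  23

16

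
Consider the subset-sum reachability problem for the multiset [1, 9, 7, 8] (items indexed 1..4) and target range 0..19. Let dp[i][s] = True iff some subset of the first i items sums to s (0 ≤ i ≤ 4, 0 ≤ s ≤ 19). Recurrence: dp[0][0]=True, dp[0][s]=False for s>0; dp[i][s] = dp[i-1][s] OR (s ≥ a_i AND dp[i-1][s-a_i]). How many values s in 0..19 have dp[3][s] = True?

8

i\s   0   1   2   3   4   5   6   7   8   9  10  11  12  13  14  15  16  17  18  19
  0   T   F   F   F   F   F   F   F   F   F   F   F   F   F   F   F   F   F   F   F
  1   T   T   F   F   F   F   F   F   F   F   F   F   F   F   F   F   F   F   F   F
  2   T   T   F   F   F   F   F   F   F   T   T   F   F   F   F   F   F   F   F   F
  3   T   T   F   F   F   F   F   T   T   T   T   F   F   F   F   F   T   T   F   F
  4   T   T   F   F   F   F   F   T   T   T   T   F   F   F   F   T   T   T   T   F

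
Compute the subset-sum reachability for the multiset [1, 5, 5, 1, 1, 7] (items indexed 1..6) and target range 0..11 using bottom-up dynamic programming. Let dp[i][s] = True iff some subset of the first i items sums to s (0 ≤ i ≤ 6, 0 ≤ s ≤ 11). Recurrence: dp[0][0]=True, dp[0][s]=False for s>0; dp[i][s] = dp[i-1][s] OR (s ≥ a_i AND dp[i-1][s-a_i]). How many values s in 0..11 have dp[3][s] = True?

i\s   0   1   2   3   4   5   6   7   8   9  10  11
  0   T   F   F   F   F   F   F   F   F   F   F   F
  1   T   T   F   F   F   F   F   F   F   F   F   F
  2   T   T   F   F   F   T   T   F   F   F   F   F
  3   T   T   F   F   F   T   T   F   F   F   T   T
  4   T   T   T   F   F   T   T   T   F   F   T   T
  5   T   T   T   T   F   T   T   T   T   F   T   T
  6   T   T   T   T   F   T   T   T   T   T   T   T

6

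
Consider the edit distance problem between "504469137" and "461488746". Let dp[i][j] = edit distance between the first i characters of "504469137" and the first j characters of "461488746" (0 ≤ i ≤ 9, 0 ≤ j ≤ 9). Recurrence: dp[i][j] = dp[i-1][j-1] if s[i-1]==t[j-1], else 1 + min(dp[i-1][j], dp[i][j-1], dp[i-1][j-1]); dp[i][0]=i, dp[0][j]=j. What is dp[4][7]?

6

   ''  4  6  1  4  8  8  7  4  6
''  0  1  2  3  4  5  6  7  8  9
 5  1  1  2  3  4  5  6  7  8  9
 0  2  2  2  3  4  5  6  7  8  9
 4  3  2  3  3  3  4  5  6  7  8
 4  4  3  3  4  3  4  5  6  6  7
 6  5  4  3  4  4  4  5  6  7  6
 9  6  5  4  4  5  5  5  6  7  7
 1  7  6  5  4  5  6  6  6  7  8
 3  8  7  6  5  5  6  7  7  7  8
 7  9  8  7  6  6  6  7  7  8  8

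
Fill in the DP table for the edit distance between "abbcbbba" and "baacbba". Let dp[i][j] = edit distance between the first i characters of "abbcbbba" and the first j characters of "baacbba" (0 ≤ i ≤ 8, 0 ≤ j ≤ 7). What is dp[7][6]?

   ''  b  a  a  c  b  b  a
''  0  1  2  3  4  5  6  7
 a  1  1  1  2  3  4  5  6
 b  2  1  2  2  3  3  4  5
 b  3  2  2  3  3  3  3  4
 c  4  3  3  3  3  4  4  4
 b  5  4  4  4  4  3  4  5
 b  6  5  5  5  5  4  3  4
 b  7  6  6  6  6  5  4  4
 a  8  7  6  6  7  6  5  4

4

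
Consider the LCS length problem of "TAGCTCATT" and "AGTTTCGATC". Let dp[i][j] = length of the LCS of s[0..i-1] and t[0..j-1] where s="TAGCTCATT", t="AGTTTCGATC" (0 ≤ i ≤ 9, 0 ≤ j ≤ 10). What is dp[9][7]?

5

   ''  A  G  T  T  T  C  G  A  T  C
''  0  0  0  0  0  0  0  0  0  0  0
 T  0  0  0  1  1  1  1  1  1  1  1
 A  0  1  1  1  1  1  1  1  2  2  2
 G  0  1  2  2  2  2  2  2  2  2  2
 C  0  1  2  2  2  2  3  3  3  3  3
 T  0  1  2  3  3  3  3  3  3  4  4
 C  0  1  2  3  3  3  4  4  4  4  5
 A  0  1  2  3  3  3  4  4  5  5  5
 T  0  1  2  3  4  4  4  4  5  6  6
 T  0  1  2  3  4  5  5  5  5  6  6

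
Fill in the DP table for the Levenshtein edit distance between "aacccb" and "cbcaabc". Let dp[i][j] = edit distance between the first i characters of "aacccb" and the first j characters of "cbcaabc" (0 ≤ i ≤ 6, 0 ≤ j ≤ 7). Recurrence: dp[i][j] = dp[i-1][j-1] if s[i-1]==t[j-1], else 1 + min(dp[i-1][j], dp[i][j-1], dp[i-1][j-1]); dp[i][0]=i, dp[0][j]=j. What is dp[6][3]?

   ''  c  b  c  a  a  b  c
''  0  1  2  3  4  5  6  7
 a  1  1  2  3  3  4  5  6
 a  2  2  2  3  3  3  4  5
 c  3  2  3  2  3  4  4  4
 c  4  3  3  3  3  4  5  4
 c  5  4  4  3  4  4  5  5
 b  6  5  4  4  4  5  4  5

4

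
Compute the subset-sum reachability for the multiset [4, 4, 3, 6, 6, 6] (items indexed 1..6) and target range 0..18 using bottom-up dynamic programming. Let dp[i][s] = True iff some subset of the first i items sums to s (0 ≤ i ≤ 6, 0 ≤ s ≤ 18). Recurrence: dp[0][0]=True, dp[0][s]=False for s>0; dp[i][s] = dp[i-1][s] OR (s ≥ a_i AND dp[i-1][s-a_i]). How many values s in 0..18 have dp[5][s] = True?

15

i\s   0   1   2   3   4   5   6   7   8   9  10  11  12  13  14  15  16  17  18
  0   T   F   F   F   F   F   F   F   F   F   F   F   F   F   F   F   F   F   F
  1   T   F   F   F   T   F   F   F   F   F   F   F   F   F   F   F   F   F   F
  2   T   F   F   F   T   F   F   F   T   F   F   F   F   F   F   F   F   F   F
  3   T   F   F   T   T   F   F   T   T   F   F   T   F   F   F   F   F   F   F
  4   T   F   F   T   T   F   T   T   T   T   T   T   F   T   T   F   F   T   F
  5   T   F   F   T   T   F   T   T   T   T   T   T   T   T   T   T   T   T   F
  6   T   F   F   T   T   F   T   T   T   T   T   T   T   T   T   T   T   T   T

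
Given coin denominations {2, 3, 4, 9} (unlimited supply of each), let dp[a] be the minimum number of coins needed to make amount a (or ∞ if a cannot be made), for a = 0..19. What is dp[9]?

 a  0  1  2  3  4  5  6  7  8  9 10 11 12 13 14 15 16 17 18 19
dp  0  -  1  1  1  2  2  2  2  1  3  2  2  2  3  3  3  3  2  4
(- denotes ∞ / unreachable)

1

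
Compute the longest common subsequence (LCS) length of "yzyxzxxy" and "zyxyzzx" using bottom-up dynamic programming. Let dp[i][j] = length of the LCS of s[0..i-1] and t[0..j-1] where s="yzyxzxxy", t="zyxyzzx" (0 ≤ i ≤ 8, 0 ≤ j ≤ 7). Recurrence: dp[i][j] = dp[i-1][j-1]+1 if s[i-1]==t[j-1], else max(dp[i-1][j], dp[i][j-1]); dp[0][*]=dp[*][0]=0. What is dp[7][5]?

4

   ''  z  y  x  y  z  z  x
''  0  0  0  0  0  0  0  0
 y  0  0  1  1  1  1  1  1
 z  0  1  1  1  1  2  2  2
 y  0  1  2  2  2  2  2  2
 x  0  1  2  3  3  3  3  3
 z  0  1  2  3  3  4  4  4
 x  0  1  2  3  3  4  4  5
 x  0  1  2  3  3  4  4  5
 y  0  1  2  3  4  4  4  5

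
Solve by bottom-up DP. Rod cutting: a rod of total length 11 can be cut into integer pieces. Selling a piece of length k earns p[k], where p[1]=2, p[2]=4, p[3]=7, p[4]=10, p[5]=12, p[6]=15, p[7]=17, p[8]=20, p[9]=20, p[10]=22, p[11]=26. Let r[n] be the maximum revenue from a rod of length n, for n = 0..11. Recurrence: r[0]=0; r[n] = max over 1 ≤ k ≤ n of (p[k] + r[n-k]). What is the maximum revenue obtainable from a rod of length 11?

   n    0    1    2    3    4    5    6    7    8    9   10   11
r[n]    0    2    4    7   10   12   15   17   20   22   25   27

27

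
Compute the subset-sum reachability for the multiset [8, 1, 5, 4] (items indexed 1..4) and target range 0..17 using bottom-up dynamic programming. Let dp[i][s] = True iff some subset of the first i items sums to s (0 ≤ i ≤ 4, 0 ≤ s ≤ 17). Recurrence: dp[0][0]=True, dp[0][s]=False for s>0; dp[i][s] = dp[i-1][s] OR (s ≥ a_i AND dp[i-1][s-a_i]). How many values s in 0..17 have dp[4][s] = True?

12

i\s   0   1   2   3   4   5   6   7   8   9  10  11  12  13  14  15  16  17
  0   T   F   F   F   F   F   F   F   F   F   F   F   F   F   F   F   F   F
  1   T   F   F   F   F   F   F   F   T   F   F   F   F   F   F   F   F   F
  2   T   T   F   F   F   F   F   F   T   T   F   F   F   F   F   F   F   F
  3   T   T   F   F   F   T   T   F   T   T   F   F   F   T   T   F   F   F
  4   T   T   F   F   T   T   T   F   T   T   T   F   T   T   T   F   F   T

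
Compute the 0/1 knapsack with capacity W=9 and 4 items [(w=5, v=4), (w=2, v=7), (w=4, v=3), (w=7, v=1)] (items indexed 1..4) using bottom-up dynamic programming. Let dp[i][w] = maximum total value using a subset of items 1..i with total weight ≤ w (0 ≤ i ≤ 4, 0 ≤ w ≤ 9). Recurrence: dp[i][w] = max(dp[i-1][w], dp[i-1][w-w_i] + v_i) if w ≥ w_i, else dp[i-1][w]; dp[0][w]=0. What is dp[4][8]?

i\w   0   1   2   3   4   5   6   7   8   9
  0   0   0   0   0   0   0   0   0   0   0
  1   0   0   0   0   0   4   4   4   4   4
  2   0   0   7   7   7   7   7  11  11  11
  3   0   0   7   7   7   7  10  11  11  11
  4   0   0   7   7   7   7  10  11  11  11

11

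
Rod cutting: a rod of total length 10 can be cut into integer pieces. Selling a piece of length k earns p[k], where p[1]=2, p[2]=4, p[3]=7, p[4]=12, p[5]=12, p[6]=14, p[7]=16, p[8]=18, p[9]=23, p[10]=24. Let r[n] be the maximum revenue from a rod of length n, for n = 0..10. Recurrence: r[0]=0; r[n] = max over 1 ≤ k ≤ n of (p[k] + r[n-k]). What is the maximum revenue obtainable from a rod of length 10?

   n    0    1    2    3    4    5    6    7    8    9   10
r[n]    0    2    4    7   12   14   16   19   24   26   28

28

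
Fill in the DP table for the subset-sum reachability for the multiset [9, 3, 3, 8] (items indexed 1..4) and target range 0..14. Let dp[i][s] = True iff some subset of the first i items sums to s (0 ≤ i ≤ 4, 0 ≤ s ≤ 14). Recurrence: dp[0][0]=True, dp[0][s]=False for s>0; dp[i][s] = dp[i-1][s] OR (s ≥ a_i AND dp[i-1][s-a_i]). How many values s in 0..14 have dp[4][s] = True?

i\s   0   1   2   3   4   5   6   7   8   9  10  11  12  13  14
  0   T   F   F   F   F   F   F   F   F   F   F   F   F   F   F
  1   T   F   F   F   F   F   F   F   F   T   F   F   F   F   F
  2   T   F   F   T   F   F   F   F   F   T   F   F   T   F   F
  3   T   F   F   T   F   F   T   F   F   T   F   F   T   F   F
  4   T   F   F   T   F   F   T   F   T   T   F   T   T   F   T

8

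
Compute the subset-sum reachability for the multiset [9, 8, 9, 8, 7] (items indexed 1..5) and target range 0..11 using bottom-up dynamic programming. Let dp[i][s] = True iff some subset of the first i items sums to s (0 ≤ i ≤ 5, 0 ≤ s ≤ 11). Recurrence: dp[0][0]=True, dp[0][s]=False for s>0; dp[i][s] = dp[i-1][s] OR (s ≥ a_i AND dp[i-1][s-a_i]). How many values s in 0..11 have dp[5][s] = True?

4

i\s   0   1   2   3   4   5   6   7   8   9  10  11
  0   T   F   F   F   F   F   F   F   F   F   F   F
  1   T   F   F   F   F   F   F   F   F   T   F   F
  2   T   F   F   F   F   F   F   F   T   T   F   F
  3   T   F   F   F   F   F   F   F   T   T   F   F
  4   T   F   F   F   F   F   F   F   T   T   F   F
  5   T   F   F   F   F   F   F   T   T   T   F   F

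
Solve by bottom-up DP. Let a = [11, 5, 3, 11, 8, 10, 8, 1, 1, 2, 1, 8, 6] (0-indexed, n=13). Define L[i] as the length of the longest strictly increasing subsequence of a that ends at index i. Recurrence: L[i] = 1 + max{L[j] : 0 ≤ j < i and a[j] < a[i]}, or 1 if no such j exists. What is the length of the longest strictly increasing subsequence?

3

   i    0    1    2    3    4    5    6    7    8    9   10   11   12
a[i]   11    5    3   11    8   10    8    1    1    2    1    8    6
L[i]    1    1    1    2    2    3    2    1    1    2    1    3    3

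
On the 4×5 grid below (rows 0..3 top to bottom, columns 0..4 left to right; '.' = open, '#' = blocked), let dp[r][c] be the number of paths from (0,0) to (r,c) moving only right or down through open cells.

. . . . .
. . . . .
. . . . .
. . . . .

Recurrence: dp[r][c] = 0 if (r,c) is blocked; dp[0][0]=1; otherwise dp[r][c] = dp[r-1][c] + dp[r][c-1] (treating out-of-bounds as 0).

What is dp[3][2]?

r\c   0   1   2   3   4
  0   1   1   1   1   1
  1   1   2   3   4   5
  2   1   3   6  10  15
  3   1   4  10  20  35

10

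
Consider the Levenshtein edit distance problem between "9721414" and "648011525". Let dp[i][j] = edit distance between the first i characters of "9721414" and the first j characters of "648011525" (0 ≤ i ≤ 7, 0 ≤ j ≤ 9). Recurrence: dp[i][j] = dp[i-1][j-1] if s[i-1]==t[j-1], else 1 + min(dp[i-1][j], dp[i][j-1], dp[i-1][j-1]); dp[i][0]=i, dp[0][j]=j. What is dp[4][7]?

6

   ''  6  4  8  0  1  1  5  2  5
''  0  1  2  3  4  5  6  7  8  9
 9  1  1  2  3  4  5  6  7  8  9
 7  2  2  2  3  4  5  6  7  8  9
 2  3  3  3  3  4  5  6  7  7  8
 1  4  4  4  4  4  4  5  6  7  8
 4  5  5  4  5  5  5  5  6  7  8
 1  6  6  5  5  6  5  5  6  7  8
 4  7  7  6  6  6  6  6  6  7  8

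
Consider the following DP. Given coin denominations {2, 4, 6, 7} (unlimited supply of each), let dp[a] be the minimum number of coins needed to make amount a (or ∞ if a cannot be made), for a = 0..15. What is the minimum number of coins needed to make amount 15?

3

 a  0  1  2  3  4  5  6  7  8  9 10 11 12 13 14 15
dp  0  -  1  -  1  -  1  1  2  2  2  2  2  2  2  3
(- denotes ∞ / unreachable)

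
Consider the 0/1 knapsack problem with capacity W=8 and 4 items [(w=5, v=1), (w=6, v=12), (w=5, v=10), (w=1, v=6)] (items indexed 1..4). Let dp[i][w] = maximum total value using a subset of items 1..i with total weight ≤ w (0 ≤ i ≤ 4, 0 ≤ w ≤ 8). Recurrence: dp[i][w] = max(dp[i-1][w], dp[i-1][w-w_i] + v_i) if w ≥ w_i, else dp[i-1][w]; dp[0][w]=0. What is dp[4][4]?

i\w   0   1   2   3   4   5   6   7   8
  0   0   0   0   0   0   0   0   0   0
  1   0   0   0   0   0   1   1   1   1
  2   0   0   0   0   0   1  12  12  12
  3   0   0   0   0   0  10  12  12  12
  4   0   6   6   6   6  10  16  18  18

6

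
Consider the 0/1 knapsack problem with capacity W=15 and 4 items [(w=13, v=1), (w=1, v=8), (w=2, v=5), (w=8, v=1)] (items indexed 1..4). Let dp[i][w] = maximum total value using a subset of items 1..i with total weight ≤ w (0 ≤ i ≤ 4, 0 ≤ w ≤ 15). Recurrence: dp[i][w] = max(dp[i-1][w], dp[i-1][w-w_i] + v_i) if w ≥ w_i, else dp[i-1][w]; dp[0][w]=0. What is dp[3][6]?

i\w   0   1   2   3   4   5   6   7   8   9  10  11  12  13  14  15
  0   0   0   0   0   0   0   0   0   0   0   0   0   0   0   0   0
  1   0   0   0   0   0   0   0   0   0   0   0   0   0   1   1   1
  2   0   8   8   8   8   8   8   8   8   8   8   8   8   8   9   9
  3   0   8   8  13  13  13  13  13  13  13  13  13  13  13  13  13
  4   0   8   8  13  13  13  13  13  13  13  13  14  14  14  14  14

13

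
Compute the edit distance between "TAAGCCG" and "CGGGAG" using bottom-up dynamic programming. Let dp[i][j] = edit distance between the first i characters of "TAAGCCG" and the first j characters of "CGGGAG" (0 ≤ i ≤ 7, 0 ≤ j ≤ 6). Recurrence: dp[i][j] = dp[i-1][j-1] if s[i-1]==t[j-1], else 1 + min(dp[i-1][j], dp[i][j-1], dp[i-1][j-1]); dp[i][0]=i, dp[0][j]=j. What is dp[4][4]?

3

   ''  C  G  G  G  A  G
''  0  1  2  3  4  5  6
 T  1  1  2  3  4  5  6
 A  2  2  2  3  4  4  5
 A  3  3  3  3  4  4  5
 G  4  4  3  3  3  4  4
 C  5  4  4  4  4  4  5
 C  6  5  5  5  5  5  5
 G  7  6  5  5  5  6  5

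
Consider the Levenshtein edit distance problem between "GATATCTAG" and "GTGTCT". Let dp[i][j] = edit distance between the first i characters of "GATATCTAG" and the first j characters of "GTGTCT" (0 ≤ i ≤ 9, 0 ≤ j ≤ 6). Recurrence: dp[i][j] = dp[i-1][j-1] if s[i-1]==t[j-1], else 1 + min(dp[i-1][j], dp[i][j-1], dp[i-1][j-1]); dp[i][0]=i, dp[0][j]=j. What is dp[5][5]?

3

   ''  G  T  G  T  C  T
''  0  1  2  3  4  5  6
 G  1  0  1  2  3  4  5
 A  2  1  1  2  3  4  5
 T  3  2  1  2  2  3  4
 A  4  3  2  2  3  3  4
 T  5  4  3  3  2  3  3
 C  6  5  4  4  3  2  3
 T  7  6  5  5  4  3  2
 A  8  7  6  6  5  4  3
 G  9  8  7  6  6  5  4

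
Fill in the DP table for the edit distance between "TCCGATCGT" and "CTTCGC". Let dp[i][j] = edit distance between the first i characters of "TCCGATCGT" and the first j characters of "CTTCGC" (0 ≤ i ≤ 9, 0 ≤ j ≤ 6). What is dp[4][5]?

   ''  C  T  T  C  G  C
''  0  1  2  3  4  5  6
 T  1  1  1  2  3  4  5
 C  2  1  2  2  2  3  4
 C  3  2  2  3  2  3  3
 G  4  3  3  3  3  2  3
 A  5  4  4  4  4  3  3
 T  6  5  4  4  5  4  4
 C  7  6  5  5  4  5  4
 G  8  7  6  6  5  4  5
 T  9  8  7  6  6  5  5

2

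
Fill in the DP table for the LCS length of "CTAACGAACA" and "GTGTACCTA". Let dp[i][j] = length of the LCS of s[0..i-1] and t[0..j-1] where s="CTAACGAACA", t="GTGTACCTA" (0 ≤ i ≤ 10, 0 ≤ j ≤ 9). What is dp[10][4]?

2

   ''  G  T  G  T  A  C  C  T  A
''  0  0  0  0  0  0  0  0  0  0
 C  0  0  0  0  0  0  1  1  1  1
 T  0  0  1  1  1  1  1  1  2  2
 A  0  0  1  1  1  2  2  2  2  3
 A  0  0  1  1  1  2  2  2  2  3
 C  0  0  1  1  1  2  3  3  3  3
 G  0  1  1  2  2  2  3  3  3  3
 A  0  1  1  2  2  3  3  3  3  4
 A  0  1  1  2  2  3  3  3  3  4
 C  0  1  1  2  2  3  4  4  4  4
 A  0  1  1  2  2  3  4  4  4  5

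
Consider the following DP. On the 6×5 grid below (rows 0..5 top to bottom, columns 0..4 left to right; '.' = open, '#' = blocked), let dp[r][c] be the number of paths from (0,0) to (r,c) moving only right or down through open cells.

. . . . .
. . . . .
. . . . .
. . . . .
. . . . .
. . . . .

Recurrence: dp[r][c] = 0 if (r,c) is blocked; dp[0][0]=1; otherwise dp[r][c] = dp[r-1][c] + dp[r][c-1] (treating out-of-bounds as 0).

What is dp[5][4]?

126

r\c   0   1   2   3   4
  0   1   1   1   1   1
  1   1   2   3   4   5
  2   1   3   6  10  15
  3   1   4  10  20  35
  4   1   5  15  35  70
  5   1   6  21  56 126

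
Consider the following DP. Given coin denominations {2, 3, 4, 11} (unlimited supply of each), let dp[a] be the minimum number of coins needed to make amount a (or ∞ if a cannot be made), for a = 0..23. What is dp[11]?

 a  0  1  2  3  4  5  6  7  8  9 10 11 12 13 14 15 16 17 18 19 20 21 22 23
dp  0  -  1  1  1  2  2  2  2  3  3  1  3  2  2  2  3  3  3  3  4  4  2  4
(- denotes ∞ / unreachable)

1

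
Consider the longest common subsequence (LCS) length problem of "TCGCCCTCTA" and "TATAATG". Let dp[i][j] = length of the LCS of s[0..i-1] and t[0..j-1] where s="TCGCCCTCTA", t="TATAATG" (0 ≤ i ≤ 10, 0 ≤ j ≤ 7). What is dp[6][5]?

1

   ''  T  A  T  A  A  T  G
''  0  0  0  0  0  0  0  0
 T  0  1  1  1  1  1  1  1
 C  0  1  1  1  1  1  1  1
 G  0  1  1  1  1  1  1  2
 C  0  1  1  1  1  1  1  2
 C  0  1  1  1  1  1  1  2
 C  0  1  1  1  1  1  1  2
 T  0  1  1  2  2  2  2  2
 C  0  1  1  2  2  2  2  2
 T  0  1  1  2  2  2  3  3
 A  0  1  2  2  3  3  3  3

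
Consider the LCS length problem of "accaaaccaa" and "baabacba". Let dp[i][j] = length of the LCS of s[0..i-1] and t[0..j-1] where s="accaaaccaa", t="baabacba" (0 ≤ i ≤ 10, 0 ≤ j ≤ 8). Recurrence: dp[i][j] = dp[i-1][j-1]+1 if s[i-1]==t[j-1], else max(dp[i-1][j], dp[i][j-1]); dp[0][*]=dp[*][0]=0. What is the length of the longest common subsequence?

5

   ''  b  a  a  b  a  c  b  a
''  0  0  0  0  0  0  0  0  0
 a  0  0  1  1  1  1  1  1  1
 c  0  0  1  1  1  1  2  2  2
 c  0  0  1  1  1  1  2  2  2
 a  0  0  1  2  2  2  2  2  3
 a  0  0  1  2  2  3  3  3  3
 a  0  0  1  2  2  3  3  3  4
 c  0  0  1  2  2  3  4  4  4
 c  0  0  1  2  2  3  4  4  4
 a  0  0  1  2  2  3  4  4  5
 a  0  0  1  2  2  3  4  4  5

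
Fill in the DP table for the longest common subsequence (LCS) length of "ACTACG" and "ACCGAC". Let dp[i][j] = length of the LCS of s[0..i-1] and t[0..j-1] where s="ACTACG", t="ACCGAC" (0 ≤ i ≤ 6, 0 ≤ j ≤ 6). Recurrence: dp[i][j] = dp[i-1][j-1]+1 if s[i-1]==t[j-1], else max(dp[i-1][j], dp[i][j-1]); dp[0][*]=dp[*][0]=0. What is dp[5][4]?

   ''  A  C  C  G  A  C
''  0  0  0  0  0  0  0
 A  0  1  1  1  1  1  1
 C  0  1  2  2  2  2  2
 T  0  1  2  2  2  2  2
 A  0  1  2  2  2  3  3
 C  0  1  2  3  3  3  4
 G  0  1  2  3  4  4  4

3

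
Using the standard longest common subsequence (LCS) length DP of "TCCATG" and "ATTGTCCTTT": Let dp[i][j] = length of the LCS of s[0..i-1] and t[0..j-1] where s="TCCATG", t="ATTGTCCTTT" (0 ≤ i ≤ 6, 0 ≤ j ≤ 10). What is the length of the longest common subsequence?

4

   ''  A  T  T  G  T  C  C  T  T  T
''  0  0  0  0  0  0  0  0  0  0  0
 T  0  0  1  1  1  1  1  1  1  1  1
 C  0  0  1  1  1  1  2  2  2  2  2
 C  0  0  1  1  1  1  2  3  3  3  3
 A  0  1  1  1  1  1  2  3  3  3  3
 T  0  1  2  2  2  2  2  3  4  4  4
 G  0  1  2  2  3  3  3  3  4  4  4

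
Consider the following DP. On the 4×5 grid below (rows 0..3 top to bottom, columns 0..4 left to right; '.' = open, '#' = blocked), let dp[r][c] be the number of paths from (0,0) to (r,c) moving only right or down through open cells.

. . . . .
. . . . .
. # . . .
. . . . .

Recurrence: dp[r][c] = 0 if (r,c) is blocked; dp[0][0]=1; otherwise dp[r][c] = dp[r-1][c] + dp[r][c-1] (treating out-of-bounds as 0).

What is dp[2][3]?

7

r\c   0   1   2   3   4
  0   1   1   1   1   1
  1   1   2   3   4   5
  2   1   0   3   7  12
  3   1   1   4  11  23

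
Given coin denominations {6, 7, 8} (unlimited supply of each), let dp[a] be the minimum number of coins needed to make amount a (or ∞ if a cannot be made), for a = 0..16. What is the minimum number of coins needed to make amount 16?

 a  0  1  2  3  4  5  6  7  8  9 10 11 12 13 14 15 16
dp  0  -  -  -  -  -  1  1  1  -  -  -  2  2  2  2  2
(- denotes ∞ / unreachable)

2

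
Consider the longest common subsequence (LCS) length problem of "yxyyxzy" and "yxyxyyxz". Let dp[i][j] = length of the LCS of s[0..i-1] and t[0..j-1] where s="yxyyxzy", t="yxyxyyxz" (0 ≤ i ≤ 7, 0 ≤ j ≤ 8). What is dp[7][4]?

   ''  y  x  y  x  y  y  x  z
''  0  0  0  0  0  0  0  0  0
 y  0  1  1  1  1  1  1  1  1
 x  0  1  2  2  2  2  2  2  2
 y  0  1  2  3  3  3  3  3  3
 y  0  1  2  3  3  4  4  4  4
 x  0  1  2  3  4  4  4  5  5
 z  0  1  2  3  4  4  4  5  6
 y  0  1  2  3  4  5  5  5  6

4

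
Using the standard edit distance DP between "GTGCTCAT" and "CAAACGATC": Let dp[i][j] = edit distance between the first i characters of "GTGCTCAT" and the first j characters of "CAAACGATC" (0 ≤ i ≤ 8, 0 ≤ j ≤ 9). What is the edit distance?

   ''  C  A  A  A  C  G  A  T  C
''  0  1  2  3  4  5  6  7  8  9
 G  1  1  2  3  4  5  5  6  7  8
 T  2  2  2  3  4  5  6  6  6  7
 G  3  3  3  3  4  5  5  6  7  7
 C  4  3  4  4  4  4  5  6  7  7
 T  5  4  4  5  5  5  5  6  6  7
 C  6  5  5  5  6  5  6  6  7  6
 A  7  6  5  5  5  6  6  6  7  7
 T  8  7  6  6  6  6  7  7  6  7

7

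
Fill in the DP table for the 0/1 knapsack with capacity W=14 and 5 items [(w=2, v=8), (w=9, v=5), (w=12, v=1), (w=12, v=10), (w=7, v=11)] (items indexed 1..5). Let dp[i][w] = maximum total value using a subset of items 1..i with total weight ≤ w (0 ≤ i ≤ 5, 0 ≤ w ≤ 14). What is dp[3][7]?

8

i\w   0   1   2   3   4   5   6   7   8   9  10  11  12  13  14
  0   0   0   0   0   0   0   0   0   0   0   0   0   0   0   0
  1   0   0   8   8   8   8   8   8   8   8   8   8   8   8   8
  2   0   0   8   8   8   8   8   8   8   8   8  13  13  13  13
  3   0   0   8   8   8   8   8   8   8   8   8  13  13  13  13
  4   0   0   8   8   8   8   8   8   8   8   8  13  13  13  18
  5   0   0   8   8   8   8   8  11  11  19  19  19  19  19  19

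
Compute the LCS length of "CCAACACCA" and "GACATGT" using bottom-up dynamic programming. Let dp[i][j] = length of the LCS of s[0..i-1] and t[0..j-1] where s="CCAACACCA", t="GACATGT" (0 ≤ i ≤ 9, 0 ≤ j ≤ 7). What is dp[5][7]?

2

   ''  G  A  C  A  T  G  T
''  0  0  0  0  0  0  0  0
 C  0  0  0  1  1  1  1  1
 C  0  0  0  1  1  1  1  1
 A  0  0  1  1  2  2  2  2
 A  0  0  1  1  2  2  2  2
 C  0  0  1  2  2  2  2  2
 A  0  0  1  2  3  3  3  3
 C  0  0  1  2  3  3  3  3
 C  0  0  1  2  3  3  3  3
 A  0  0  1  2  3  3  3  3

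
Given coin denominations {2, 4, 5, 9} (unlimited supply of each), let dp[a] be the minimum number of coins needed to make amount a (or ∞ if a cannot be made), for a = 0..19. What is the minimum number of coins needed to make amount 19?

3

 a  0  1  2  3  4  5  6  7  8  9 10 11 12 13 14 15 16 17 18 19
dp  0  -  1  -  1  1  2  2  2  1  2  2  3  2  2  3  3  3  2  3
(- denotes ∞ / unreachable)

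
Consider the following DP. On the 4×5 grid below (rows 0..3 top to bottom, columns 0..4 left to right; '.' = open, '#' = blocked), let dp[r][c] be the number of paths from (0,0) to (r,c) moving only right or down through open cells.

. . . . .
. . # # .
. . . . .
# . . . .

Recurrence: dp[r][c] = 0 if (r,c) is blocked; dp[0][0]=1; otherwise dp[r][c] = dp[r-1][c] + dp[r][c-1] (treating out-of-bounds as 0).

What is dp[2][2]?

r\c   0   1   2   3   4
  0   1   1   1   1   1
  1   1   2   0   0   1
  2   1   3   3   3   4
  3   0   3   6   9  13

3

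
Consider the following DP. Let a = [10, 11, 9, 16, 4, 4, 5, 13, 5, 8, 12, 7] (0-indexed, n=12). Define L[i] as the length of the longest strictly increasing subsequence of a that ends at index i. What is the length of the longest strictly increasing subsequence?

   i    0    1    2    3    4    5    6    7    8    9   10   11
a[i]   10   11    9   16    4    4    5   13    5    8   12    7
L[i]    1    2    1    3    1    1    2    3    2    3    4    3

4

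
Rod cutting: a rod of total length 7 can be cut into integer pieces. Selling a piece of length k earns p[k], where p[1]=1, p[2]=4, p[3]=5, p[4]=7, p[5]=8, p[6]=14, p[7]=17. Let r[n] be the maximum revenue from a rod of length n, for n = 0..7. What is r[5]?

   n    0    1    2    3    4    5    6    7
r[n]    0    1    4    5    8    9   14   17

9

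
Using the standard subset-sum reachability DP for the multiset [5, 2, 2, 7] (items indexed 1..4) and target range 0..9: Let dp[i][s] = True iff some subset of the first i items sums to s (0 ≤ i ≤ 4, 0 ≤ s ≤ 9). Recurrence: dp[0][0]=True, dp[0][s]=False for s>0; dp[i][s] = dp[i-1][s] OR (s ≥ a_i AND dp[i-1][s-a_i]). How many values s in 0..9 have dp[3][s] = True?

6

i\s   0   1   2   3   4   5   6   7   8   9
  0   T   F   F   F   F   F   F   F   F   F
  1   T   F   F   F   F   T   F   F   F   F
  2   T   F   T   F   F   T   F   T   F   F
  3   T   F   T   F   T   T   F   T   F   T
  4   T   F   T   F   T   T   F   T   F   T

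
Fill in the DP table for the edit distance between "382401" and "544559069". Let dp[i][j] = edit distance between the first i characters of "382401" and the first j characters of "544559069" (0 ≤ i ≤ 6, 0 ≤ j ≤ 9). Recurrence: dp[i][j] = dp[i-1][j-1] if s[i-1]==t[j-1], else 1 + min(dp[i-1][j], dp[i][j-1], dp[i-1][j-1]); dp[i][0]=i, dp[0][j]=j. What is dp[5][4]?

4

   ''  5  4  4  5  5  9  0  6  9
''  0  1  2  3  4  5  6  7  8  9
 3  1  1  2  3  4  5  6  7  8  9
 8  2  2  2  3  4  5  6  7  8  9
 2  3  3  3  3  4  5  6  7  8  9
 4  4  4  3  3  4  5  6  7  8  9
 0  5  5  4  4  4  5  6  6  7  8
 1  6  6  5  5  5  5  6  7  7  8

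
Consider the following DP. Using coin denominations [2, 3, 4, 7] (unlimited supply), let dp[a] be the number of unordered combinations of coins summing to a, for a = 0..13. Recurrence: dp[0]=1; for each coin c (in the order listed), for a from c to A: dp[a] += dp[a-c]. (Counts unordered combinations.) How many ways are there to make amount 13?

after  coin     0     1     2     3     4     5     6     7     8     9    10    11    12    13
          2     1     0     1     0     1     0     1     0     1     0     1     0     1     0
          3     1     0     1     1     1     1     2     1     2     2     2     2     3     2
          4     1     0     1     1     2     1     3     2     4     3     5     4     7     5
          7     1     0     1     1     2     1     3     3     4     4     6     6     8     8

8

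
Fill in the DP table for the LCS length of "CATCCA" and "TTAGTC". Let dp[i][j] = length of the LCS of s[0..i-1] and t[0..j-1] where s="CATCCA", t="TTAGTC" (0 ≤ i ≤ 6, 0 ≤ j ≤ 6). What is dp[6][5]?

2

   ''  T  T  A  G  T  C
''  0  0  0  0  0  0  0
 C  0  0  0  0  0  0  1
 A  0  0  0  1  1  1  1
 T  0  1  1  1  1  2  2
 C  0  1  1  1  1  2  3
 C  0  1  1  1  1  2  3
 A  0  1  1  2  2  2  3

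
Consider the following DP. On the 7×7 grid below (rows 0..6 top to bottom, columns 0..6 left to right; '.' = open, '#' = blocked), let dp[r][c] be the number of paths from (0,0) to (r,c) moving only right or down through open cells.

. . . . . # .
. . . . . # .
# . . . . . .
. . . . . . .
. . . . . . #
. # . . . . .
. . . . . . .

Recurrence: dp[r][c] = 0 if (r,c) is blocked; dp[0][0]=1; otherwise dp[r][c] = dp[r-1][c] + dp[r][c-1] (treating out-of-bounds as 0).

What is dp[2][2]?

5

r\c   0   1   2   3   4   5   6
  0   1   1   1   1   1   0   0
  1   1   2   3   4   5   0   0
  2   0   2   5   9  14  14  14
  3   0   2   7  16  30  44  58
  4   0   2   9  25  55  99   0
  5   0   0   9  34  89 188 188
  6   0   0   9  43 132 320 508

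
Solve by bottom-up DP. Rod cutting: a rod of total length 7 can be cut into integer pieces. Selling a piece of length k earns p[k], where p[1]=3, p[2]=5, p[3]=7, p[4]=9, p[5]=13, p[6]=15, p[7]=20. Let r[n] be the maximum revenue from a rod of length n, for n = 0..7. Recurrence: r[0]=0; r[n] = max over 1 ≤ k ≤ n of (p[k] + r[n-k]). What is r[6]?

   n    0    1    2    3    4    5    6    7
r[n]    0    3    6    9   12   15   18   21

18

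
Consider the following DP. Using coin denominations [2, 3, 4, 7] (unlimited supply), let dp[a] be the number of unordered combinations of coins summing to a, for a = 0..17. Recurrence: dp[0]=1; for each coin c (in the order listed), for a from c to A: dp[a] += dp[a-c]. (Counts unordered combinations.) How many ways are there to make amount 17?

14

after  coin     0     1     2     3     4     5     6     7     8     9    10    11    12    13    14    15    16    17
          2     1     0     1     0     1     0     1     0     1     0     1     0     1     0     1     0     1     0
          3     1     0     1     1     1     1     2     1     2     2     2     2     3     2     3     3     3     3
          4     1     0     1     1     2     1     3     2     4     3     5     4     7     5     8     7    10     8
          7     1     0     1     1     2     1     3     3     4     4     6     6     8     8    11    11    14    14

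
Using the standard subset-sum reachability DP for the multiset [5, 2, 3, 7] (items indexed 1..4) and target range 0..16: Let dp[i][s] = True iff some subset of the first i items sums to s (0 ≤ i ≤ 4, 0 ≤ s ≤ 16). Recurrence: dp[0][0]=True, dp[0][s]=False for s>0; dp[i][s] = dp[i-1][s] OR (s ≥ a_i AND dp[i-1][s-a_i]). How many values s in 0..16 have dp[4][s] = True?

i\s   0   1   2   3   4   5   6   7   8   9  10  11  12  13  14  15  16
  0   T   F   F   F   F   F   F   F   F   F   F   F   F   F   F   F   F
  1   T   F   F   F   F   T   F   F   F   F   F   F   F   F   F   F   F
  2   T   F   T   F   F   T   F   T   F   F   F   F   F   F   F   F   F
  3   T   F   T   T   F   T   F   T   T   F   T   F   F   F   F   F   F
  4   T   F   T   T   F   T   F   T   T   T   T   F   T   F   T   T   F

11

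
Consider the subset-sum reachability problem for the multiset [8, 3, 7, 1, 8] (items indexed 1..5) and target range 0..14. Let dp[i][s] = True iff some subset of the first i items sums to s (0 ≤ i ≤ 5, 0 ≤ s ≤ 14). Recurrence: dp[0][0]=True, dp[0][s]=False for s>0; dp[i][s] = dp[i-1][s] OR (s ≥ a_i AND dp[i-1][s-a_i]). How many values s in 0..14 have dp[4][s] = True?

10

i\s   0   1   2   3   4   5   6   7   8   9  10  11  12  13  14
  0   T   F   F   F   F   F   F   F   F   F   F   F   F   F   F
  1   T   F   F   F   F   F   F   F   T   F   F   F   F   F   F
  2   T   F   F   T   F   F   F   F   T   F   F   T   F   F   F
  3   T   F   F   T   F   F   F   T   T   F   T   T   F   F   F
  4   T   T   F   T   T   F   F   T   T   T   T   T   T   F   F
  5   T   T   F   T   T   F   F   T   T   T   T   T   T   F   F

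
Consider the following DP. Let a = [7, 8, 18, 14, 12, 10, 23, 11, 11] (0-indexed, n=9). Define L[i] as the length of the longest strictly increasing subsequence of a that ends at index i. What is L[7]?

4

   i    0    1    2    3    4    5    6    7    8
a[i]    7    8   18   14   12   10   23   11   11
L[i]    1    2    3    3    3    3    4    4    4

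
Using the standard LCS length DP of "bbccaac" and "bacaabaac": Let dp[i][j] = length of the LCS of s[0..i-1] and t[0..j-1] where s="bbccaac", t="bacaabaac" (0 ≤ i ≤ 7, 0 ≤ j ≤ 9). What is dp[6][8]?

   ''  b  a  c  a  a  b  a  a  c
''  0  0  0  0  0  0  0  0  0  0
 b  0  1  1  1  1  1  1  1  1  1
 b  0  1  1  1  1  1  2  2  2  2
 c  0  1  1  2  2  2  2  2  2  3
 c  0  1  1  2  2  2  2  2  2  3
 a  0  1  2  2  3  3  3  3  3  3
 a  0  1  2  2  3  4  4  4  4  4
 c  0  1  2  3  3  4  4  4  4  5

4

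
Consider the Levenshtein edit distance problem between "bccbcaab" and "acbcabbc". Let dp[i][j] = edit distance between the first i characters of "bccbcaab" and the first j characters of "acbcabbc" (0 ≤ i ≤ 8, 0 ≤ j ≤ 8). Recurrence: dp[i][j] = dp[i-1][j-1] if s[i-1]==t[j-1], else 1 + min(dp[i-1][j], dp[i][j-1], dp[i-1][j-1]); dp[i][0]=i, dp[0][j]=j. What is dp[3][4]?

   ''  a  c  b  c  a  b  b  c
''  0  1  2  3  4  5  6  7  8
 b  1  1  2  2  3  4  5  6  7
 c  2  2  1  2  2  3  4  5  6
 c  3  3  2  2  2  3  4  5  5
 b  4  4  3  2  3  3  3  4  5
 c  5  5  4  3  2  3  4  4  4
 a  6  5  5  4  3  2  3  4  5
 a  7  6  6  5  4  3  3  4  5
 b  8  7  7  6  5  4  3  3  4

2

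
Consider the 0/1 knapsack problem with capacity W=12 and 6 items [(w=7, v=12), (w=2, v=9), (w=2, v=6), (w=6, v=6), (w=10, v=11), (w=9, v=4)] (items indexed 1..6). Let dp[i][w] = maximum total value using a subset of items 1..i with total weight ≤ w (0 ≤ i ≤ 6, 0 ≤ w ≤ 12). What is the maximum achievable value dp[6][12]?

27

i\w   0   1   2   3   4   5   6   7   8   9  10  11  12
  0   0   0   0   0   0   0   0   0   0   0   0   0   0
  1   0   0   0   0   0   0   0  12  12  12  12  12  12
  2   0   0   9   9   9   9   9  12  12  21  21  21  21
  3   0   0   9   9  15  15  15  15  15  21  21  27  27
  4   0   0   9   9  15  15  15  15  15  21  21  27  27
  5   0   0   9   9  15  15  15  15  15  21  21  27  27
  6   0   0   9   9  15  15  15  15  15  21  21  27  27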